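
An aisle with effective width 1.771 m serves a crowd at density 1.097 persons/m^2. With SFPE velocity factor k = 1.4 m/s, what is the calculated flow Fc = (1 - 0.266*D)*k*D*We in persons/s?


1 - 0.266*D = 1 - 0.266*1.097 = 0.70820
Fs = 0.70820 * 1.4 * 1.097 = 1.0877 persons/(s*m)
Fc = 1.0877 * 1.771 = 1.9262 persons/s

1.9262 persons/s


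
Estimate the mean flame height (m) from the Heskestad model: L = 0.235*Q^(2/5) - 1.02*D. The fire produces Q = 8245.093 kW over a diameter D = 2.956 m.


Q^(2/5) = 36.853
0.235 * Q^(2/5) = 8.6606
1.02 * D = 3.0151
L = 5.6454 m

5.6454 m


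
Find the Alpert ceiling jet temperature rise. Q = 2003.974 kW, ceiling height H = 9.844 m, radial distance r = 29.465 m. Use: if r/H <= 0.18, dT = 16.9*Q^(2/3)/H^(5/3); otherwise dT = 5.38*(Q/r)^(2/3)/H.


r/H = 29.465 / 9.844 = 2.9932
r/H > 0.18, so dT = 5.38*(Q/r)^(2/3)/H
Q/r = 68.012
(Q/r)^(2/3) = 16.662
dT = 5.38 * 16.662 / 9.844 = 9.1061 K

9.1061 K


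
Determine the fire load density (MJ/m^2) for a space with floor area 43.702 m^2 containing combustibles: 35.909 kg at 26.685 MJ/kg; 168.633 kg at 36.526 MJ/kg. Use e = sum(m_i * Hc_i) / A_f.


Total energy = 35.909*26.685 + 168.633*36.526
= 958.2317 + 6159.489
= 7117.721 MJ
e = 7117.721 / 43.702 = 162.87 MJ/m^2

162.87 MJ/m^2


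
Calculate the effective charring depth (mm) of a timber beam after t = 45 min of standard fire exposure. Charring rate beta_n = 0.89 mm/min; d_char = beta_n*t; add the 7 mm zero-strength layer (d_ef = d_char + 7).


d_char = 0.89 * 45 = 40.05 mm
d_ef = 40.05 + 1.0*7 = 47.05 mm

47.05 mm


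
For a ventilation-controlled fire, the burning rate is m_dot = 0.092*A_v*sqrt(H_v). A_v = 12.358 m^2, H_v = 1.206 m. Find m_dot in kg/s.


sqrt(H_v) = 1.0982
m_dot = 0.092 * 12.358 * 1.0982 = 1.2486 kg/s

1.2486 kg/s


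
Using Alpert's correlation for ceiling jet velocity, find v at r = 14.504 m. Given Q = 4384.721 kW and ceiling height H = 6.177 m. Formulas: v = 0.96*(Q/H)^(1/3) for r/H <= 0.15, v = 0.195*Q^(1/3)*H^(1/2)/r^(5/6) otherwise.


r/H = 14.504 / 6.177 = 2.3481
r/H > 0.15, so v = 0.195*Q^(1/3)*H^(1/2)/r^(5/6)
Q^(1/3) = 16.367
H^(1/2) = 2.4854
r^(5/6) = 9.2877
v = 0.195 * 16.367 * 2.4854 / 9.2877 = 0.85408 m/s

0.85408 m/s


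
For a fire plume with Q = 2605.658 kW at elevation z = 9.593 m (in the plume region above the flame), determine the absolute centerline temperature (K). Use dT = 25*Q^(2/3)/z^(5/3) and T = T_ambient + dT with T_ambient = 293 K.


Q^(2/3) = 189.36
z^(5/3) = 43.310
dT = 25 * 189.36 / 43.310 = 109.30 K
T = 293 + 109.30 = 402.30 K

402.30 K


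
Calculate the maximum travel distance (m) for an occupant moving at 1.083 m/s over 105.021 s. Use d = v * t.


d = 1.083 * 105.021 = 113.74 m

113.74 m


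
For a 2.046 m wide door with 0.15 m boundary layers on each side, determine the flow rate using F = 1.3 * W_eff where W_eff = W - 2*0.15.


W_eff = 2.046 - 0.30 = 1.746 m
F = 1.3 * 1.746 = 2.2698 persons/s

2.2698 persons/s


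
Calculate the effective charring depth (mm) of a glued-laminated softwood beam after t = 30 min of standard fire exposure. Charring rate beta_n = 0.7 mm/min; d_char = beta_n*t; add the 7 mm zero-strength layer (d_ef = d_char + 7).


d_char = 0.7 * 30 = 21 mm
d_ef = 21 + 1.0*7 = 28 mm

28 mm


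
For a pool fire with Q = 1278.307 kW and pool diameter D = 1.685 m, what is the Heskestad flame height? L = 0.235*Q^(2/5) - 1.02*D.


Q^(2/5) = 17.485
0.235 * Q^(2/5) = 4.1089
1.02 * D = 1.7187
L = 2.3902 m

2.3902 m


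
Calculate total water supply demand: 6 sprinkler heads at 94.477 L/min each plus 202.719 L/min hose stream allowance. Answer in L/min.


Sprinkler demand = 6 * 94.477 = 566.862 L/min
Total = 566.862 + 202.719 = 769.581 L/min

769.581 L/min


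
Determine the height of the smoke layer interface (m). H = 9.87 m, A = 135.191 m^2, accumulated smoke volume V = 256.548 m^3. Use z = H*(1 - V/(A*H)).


V/(A*H) = 0.19227
1 - 0.19227 = 0.80773
z = 9.87 * 0.80773 = 7.9723 m

7.9723 m


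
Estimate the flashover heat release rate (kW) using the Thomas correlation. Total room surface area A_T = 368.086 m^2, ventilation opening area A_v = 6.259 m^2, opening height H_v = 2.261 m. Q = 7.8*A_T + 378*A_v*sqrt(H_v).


7.8*A_T = 2871.1
sqrt(H_v) = 1.5037
378*A_v*sqrt(H_v) = 3557.5
Q = 2871.1 + 3557.5 = 6428.6 kW

6428.6 kW


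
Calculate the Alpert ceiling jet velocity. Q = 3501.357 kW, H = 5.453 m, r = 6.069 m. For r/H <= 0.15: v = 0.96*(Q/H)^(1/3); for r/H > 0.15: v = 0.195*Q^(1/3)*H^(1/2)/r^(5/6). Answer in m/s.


r/H = 6.069 / 5.453 = 1.1130
r/H > 0.15, so v = 0.195*Q^(1/3)*H^(1/2)/r^(5/6)
Q^(1/3) = 15.185
H^(1/2) = 2.3352
r^(5/6) = 4.4936
v = 0.195 * 15.185 * 2.3352 / 4.4936 = 1.5387 m/s

1.5387 m/s


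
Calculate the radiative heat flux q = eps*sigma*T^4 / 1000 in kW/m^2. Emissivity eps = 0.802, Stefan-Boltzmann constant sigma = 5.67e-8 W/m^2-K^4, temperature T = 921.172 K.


T^4 = 7.2005e+11
q = 0.802 * 5.67e-8 * 7.2005e+11 / 1000 = 32.743 kW/m^2

32.743 kW/m^2


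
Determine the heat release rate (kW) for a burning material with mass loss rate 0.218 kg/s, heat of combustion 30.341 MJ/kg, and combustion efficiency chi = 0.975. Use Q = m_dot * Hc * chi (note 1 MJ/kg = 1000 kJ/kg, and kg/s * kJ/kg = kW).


Hc = 30.341 MJ/kg = 30.341 * 1000 kJ/kg = 30341 kJ/kg
Q = 0.218 kg/s * 30341 kJ/kg * 0.975 = 6449.0 kW

6449.0 kW


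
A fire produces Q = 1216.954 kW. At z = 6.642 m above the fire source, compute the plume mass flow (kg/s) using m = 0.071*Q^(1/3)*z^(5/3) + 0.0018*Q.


Q^(1/3) = 10.676
z^(5/3) = 23.469
First term = 0.071 * 10.676 * 23.469 = 17.790
Second term = 0.0018 * 1216.954 = 2.1905
m = 19.981 kg/s

19.981 kg/s


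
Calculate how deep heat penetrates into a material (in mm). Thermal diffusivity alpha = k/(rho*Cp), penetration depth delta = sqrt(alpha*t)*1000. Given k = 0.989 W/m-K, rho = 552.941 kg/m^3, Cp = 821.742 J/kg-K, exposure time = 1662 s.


alpha = 0.989 / (552.941 * 821.742) = 2.1766e-06 m^2/s
alpha * t = 0.0036175
delta = sqrt(0.0036175) * 1000 = 60.146 mm

60.146 mm


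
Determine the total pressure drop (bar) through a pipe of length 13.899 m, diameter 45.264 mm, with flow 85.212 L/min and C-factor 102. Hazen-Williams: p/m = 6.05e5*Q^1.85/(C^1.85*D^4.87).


Q^1.85 = 3727.6
C^1.85 = 5198.9
D^4.87 = 1.1575e+08
p/m = 0.0037476 bar/m
p_total = 0.0037476 * 13.899 = 0.052088 bar

0.052088 bar


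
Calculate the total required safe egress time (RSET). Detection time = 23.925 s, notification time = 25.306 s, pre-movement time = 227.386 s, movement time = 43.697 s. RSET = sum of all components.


Total = 23.925 + 25.306 + 227.386 + 43.697 = 320.314 s

320.314 s


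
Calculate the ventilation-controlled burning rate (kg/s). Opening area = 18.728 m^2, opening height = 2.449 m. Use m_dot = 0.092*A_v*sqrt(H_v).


sqrt(H_v) = 1.5649
m_dot = 0.092 * 18.728 * 1.5649 = 2.6963 kg/s

2.6963 kg/s


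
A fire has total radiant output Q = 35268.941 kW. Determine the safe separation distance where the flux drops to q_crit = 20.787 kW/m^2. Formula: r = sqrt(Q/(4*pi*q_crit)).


4*pi*q_crit = 261.22
Q/(4*pi*q_crit) = 135.02
r = sqrt(135.02) = 11.620 m

11.620 m


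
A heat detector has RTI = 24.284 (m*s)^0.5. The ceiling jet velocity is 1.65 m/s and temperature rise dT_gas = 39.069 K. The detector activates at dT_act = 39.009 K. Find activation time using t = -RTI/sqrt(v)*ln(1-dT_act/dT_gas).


dT_act/dT_gas = 0.99846
ln(1 - 0.99846) = -6.4787
t = -24.284 / sqrt(1.65) * -6.4787 = 122.48 s

122.48 s


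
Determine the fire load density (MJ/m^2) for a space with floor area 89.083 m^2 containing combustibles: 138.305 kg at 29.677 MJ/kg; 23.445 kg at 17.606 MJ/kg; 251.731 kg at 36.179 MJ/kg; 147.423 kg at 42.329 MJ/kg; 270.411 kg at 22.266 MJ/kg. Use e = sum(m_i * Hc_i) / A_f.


Total energy = 138.305*29.677 + 23.445*17.606 + 251.731*36.179 + 147.423*42.329 + 270.411*22.266
= 4104.477 + 412.7727 + 9107.376 + 6240.268 + 6020.971
= 25885.87 MJ
e = 25885.87 / 89.083 = 290.58 MJ/m^2

290.58 MJ/m^2


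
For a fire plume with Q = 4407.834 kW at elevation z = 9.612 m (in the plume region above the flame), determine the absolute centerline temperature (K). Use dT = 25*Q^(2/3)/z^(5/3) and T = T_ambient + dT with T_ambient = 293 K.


Q^(2/3) = 268.83
z^(5/3) = 43.453
dT = 25 * 268.83 / 43.453 = 154.67 K
T = 293 + 154.67 = 447.67 K

447.67 K


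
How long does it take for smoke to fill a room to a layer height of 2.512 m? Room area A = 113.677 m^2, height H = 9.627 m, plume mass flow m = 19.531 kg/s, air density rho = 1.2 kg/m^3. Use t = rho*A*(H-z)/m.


H - z = 7.115 m
t = 1.2 * 113.677 * 7.115 / 19.531 = 49.694 s

49.694 s


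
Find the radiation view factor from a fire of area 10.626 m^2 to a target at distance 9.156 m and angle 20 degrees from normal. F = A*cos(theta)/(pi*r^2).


cos(20 deg) = 0.93969
pi*r^2 = 263.37
F = 10.626 * 0.93969 / 263.37 = 0.037914

0.037914


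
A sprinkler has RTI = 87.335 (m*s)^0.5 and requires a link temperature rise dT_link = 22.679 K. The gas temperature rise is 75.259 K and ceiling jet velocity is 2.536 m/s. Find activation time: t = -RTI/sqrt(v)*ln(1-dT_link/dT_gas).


dT_link/dT_gas = 0.30135
ln(1 - 0.30135) = -0.35860
t = -87.335 / sqrt(2.536) * -0.35860 = 19.666 s

19.666 s


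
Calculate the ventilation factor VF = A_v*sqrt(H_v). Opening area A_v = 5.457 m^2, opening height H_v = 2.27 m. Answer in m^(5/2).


sqrt(H_v) = 1.5067
VF = 5.457 * 1.5067 = 8.2218 m^(5/2)

8.2218 m^(5/2)


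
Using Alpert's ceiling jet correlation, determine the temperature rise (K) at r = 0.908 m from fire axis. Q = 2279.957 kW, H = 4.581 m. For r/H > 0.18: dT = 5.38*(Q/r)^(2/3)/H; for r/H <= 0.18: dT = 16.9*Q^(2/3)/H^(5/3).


r/H = 0.908 / 4.581 = 0.19821
r/H > 0.18, so dT = 5.38*(Q/r)^(2/3)/H
Q/r = 2511.0
(Q/r)^(2/3) = 184.74
dT = 5.38 * 184.74 / 4.581 = 216.96 K

216.96 K


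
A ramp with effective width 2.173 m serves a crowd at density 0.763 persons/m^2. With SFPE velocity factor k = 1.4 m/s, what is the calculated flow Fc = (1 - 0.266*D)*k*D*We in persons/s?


1 - 0.266*D = 1 - 0.266*0.763 = 0.79704
Fs = 0.79704 * 1.4 * 0.763 = 0.85140 persons/(s*m)
Fc = 0.85140 * 2.173 = 1.8501 persons/s

1.8501 persons/s


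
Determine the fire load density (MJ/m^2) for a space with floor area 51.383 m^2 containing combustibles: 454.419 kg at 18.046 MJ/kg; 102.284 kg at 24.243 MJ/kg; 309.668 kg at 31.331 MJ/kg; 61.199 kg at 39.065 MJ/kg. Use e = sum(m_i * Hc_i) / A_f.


Total energy = 454.419*18.046 + 102.284*24.243 + 309.668*31.331 + 61.199*39.065
= 8200.445 + 2479.671 + 9702.208 + 2390.739
= 22773.06 MJ
e = 22773.06 / 51.383 = 443.20 MJ/m^2

443.20 MJ/m^2


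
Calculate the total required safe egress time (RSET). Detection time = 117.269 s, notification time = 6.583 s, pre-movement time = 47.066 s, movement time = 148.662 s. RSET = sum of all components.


Total = 117.269 + 6.583 + 47.066 + 148.662 = 319.58 s

319.58 s


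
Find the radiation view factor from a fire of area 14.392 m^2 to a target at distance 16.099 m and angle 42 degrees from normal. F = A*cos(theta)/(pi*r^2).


cos(42 deg) = 0.74314
pi*r^2 = 814.23
F = 14.392 * 0.74314 / 814.23 = 0.013136

0.013136


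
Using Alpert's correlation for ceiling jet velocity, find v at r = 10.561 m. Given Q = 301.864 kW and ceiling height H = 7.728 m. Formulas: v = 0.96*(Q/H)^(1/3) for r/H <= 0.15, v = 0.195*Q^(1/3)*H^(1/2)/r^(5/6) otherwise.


r/H = 10.561 / 7.728 = 1.3666
r/H > 0.15, so v = 0.195*Q^(1/3)*H^(1/2)/r^(5/6)
Q^(1/3) = 6.7082
H^(1/2) = 2.7799
r^(5/6) = 7.1300
v = 0.195 * 6.7082 * 2.7799 / 7.1300 = 0.51002 m/s

0.51002 m/s


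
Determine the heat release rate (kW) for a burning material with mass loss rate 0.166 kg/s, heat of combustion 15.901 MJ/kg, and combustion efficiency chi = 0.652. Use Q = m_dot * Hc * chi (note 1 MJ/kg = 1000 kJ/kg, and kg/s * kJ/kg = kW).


Hc = 15.901 MJ/kg = 15.901 * 1000 kJ/kg = 15901 kJ/kg
Q = 0.166 kg/s * 15901 kJ/kg * 0.652 = 1721.0 kW

1721.0 kW


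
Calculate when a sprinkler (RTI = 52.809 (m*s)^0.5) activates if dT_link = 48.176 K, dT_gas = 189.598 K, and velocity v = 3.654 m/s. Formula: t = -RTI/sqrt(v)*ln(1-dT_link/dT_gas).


dT_link/dT_gas = 0.25410
ln(1 - 0.25410) = -0.29316
t = -52.809 / sqrt(3.654) * -0.29316 = 8.0989 s

8.0989 s


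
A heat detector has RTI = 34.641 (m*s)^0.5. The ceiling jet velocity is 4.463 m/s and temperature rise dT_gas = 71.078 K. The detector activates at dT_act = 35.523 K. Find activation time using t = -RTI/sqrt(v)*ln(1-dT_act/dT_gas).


dT_act/dT_gas = 0.49977
ln(1 - 0.49977) = -0.69270
t = -34.641 / sqrt(4.463) * -0.69270 = 11.358 s

11.358 s


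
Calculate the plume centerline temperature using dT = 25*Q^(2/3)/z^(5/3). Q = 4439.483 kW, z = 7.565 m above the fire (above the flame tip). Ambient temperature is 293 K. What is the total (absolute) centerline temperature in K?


Q^(2/3) = 270.12
z^(5/3) = 29.153
dT = 25 * 270.12 / 29.153 = 231.64 K
T = 293 + 231.64 = 524.64 K

524.64 K


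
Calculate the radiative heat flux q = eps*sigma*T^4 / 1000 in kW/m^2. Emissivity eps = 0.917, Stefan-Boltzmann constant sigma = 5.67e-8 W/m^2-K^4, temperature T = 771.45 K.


T^4 = 3.5419e+11
q = 0.917 * 5.67e-8 * 3.5419e+11 / 1000 = 18.416 kW/m^2

18.416 kW/m^2


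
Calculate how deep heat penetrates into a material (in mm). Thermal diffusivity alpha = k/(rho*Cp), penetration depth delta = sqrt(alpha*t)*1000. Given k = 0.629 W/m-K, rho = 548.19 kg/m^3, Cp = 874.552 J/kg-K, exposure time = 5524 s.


alpha = 0.629 / (548.19 * 874.552) = 1.3120e-06 m^2/s
alpha * t = 0.0072475
delta = sqrt(0.0072475) * 1000 = 85.132 mm

85.132 mm


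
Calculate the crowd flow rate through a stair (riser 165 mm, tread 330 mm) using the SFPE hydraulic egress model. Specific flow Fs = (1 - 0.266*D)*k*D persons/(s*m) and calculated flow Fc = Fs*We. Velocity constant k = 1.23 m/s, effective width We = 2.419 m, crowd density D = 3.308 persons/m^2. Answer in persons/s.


1 - 0.266*D = 1 - 0.266*3.308 = 0.12007
Fs = 0.12007 * 1.23 * 3.308 = 0.48855 persons/(s*m)
Fc = 0.48855 * 2.419 = 1.1818 persons/s

1.1818 persons/s


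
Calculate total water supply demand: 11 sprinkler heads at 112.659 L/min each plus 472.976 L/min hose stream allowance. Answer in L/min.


Sprinkler demand = 11 * 112.659 = 1239.249 L/min
Total = 1239.249 + 472.976 = 1712.225 L/min

1712.225 L/min


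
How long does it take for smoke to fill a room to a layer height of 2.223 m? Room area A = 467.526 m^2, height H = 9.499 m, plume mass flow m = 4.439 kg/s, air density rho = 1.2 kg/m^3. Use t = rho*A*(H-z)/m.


H - z = 7.276 m
t = 1.2 * 467.526 * 7.276 / 4.439 = 919.59 s

919.59 s


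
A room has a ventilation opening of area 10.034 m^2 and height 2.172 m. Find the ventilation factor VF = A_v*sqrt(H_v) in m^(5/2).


sqrt(H_v) = 1.4738
VF = 10.034 * 1.4738 = 14.788 m^(5/2)

14.788 m^(5/2)


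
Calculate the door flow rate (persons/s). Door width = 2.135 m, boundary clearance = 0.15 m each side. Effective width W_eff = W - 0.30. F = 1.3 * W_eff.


W_eff = 2.135 - 0.30 = 1.835 m
F = 1.3 * 1.835 = 2.3855 persons/s

2.3855 persons/s


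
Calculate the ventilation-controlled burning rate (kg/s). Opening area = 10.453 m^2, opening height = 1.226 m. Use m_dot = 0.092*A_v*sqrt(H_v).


sqrt(H_v) = 1.1072
m_dot = 0.092 * 10.453 * 1.1072 = 1.0648 kg/s

1.0648 kg/s


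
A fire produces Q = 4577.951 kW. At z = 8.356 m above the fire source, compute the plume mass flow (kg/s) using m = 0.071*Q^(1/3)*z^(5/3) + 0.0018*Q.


Q^(1/3) = 16.604
z^(5/3) = 34.408
First term = 0.071 * 16.604 * 34.408 = 40.564
Second term = 0.0018 * 4577.951 = 8.2403
m = 48.805 kg/s

48.805 kg/s


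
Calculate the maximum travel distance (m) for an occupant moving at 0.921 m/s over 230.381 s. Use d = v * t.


d = 0.921 * 230.381 = 212.18 m

212.18 m


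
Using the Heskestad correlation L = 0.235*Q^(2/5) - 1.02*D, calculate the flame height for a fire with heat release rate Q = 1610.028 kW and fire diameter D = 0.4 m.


Q^(2/5) = 19.175
0.235 * Q^(2/5) = 4.5061
1.02 * D = 0.408
L = 4.0981 m

4.0981 m


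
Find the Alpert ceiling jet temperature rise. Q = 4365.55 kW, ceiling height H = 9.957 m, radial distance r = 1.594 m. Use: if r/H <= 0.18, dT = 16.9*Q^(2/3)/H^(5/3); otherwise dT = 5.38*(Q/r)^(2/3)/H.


r/H = 1.594 / 9.957 = 0.16009
r/H <= 0.18, so dT = 16.9*Q^(2/3)/H^(5/3)
Q^(2/3) = 267.11
H^(5/3) = 46.084
dT = 16.9 * 267.11 / 46.084 = 97.956 K

97.956 K


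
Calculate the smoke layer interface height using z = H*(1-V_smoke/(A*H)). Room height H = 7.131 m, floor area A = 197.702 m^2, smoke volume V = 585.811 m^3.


V/(A*H) = 0.41552
1 - 0.41552 = 0.58448
z = 7.131 * 0.58448 = 4.1679 m

4.1679 m


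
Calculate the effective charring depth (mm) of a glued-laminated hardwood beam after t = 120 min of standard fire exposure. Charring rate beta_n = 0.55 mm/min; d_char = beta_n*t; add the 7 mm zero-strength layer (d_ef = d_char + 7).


d_char = 0.55 * 120 = 66 mm
d_ef = 66 + 1.0*7 = 73 mm

73 mm


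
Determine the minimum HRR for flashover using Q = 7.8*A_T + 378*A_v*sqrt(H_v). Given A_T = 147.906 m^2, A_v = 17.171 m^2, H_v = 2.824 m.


7.8*A_T = 1153.7
sqrt(H_v) = 1.6805
378*A_v*sqrt(H_v) = 10907
Q = 1153.7 + 10907 = 12061 kW

12061 kW


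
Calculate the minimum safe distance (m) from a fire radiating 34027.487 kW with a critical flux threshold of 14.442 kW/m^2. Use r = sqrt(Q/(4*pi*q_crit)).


4*pi*q_crit = 181.48
Q/(4*pi*q_crit) = 187.50
r = sqrt(187.50) = 13.693 m

13.693 m


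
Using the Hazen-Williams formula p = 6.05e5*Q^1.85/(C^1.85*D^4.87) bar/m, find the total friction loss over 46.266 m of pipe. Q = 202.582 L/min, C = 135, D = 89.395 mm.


Q^1.85 = 18502
C^1.85 = 8732.1
D^4.87 = 3.1834e+09
p/m = 0.00040267 bar/m
p_total = 0.00040267 * 46.266 = 0.018630 bar

0.018630 bar


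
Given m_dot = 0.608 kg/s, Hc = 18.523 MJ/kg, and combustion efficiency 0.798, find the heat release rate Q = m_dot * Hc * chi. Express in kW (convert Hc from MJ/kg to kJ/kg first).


Hc = 18.523 MJ/kg = 18.523 * 1000 kJ/kg = 18523 kJ/kg
Q = 0.608 kg/s * 18523 kJ/kg * 0.798 = 8987.1 kW

8987.1 kW


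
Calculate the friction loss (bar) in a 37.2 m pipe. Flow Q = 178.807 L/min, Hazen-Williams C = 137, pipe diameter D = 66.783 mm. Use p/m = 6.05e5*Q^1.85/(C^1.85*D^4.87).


Q^1.85 = 14686
C^1.85 = 8972.9
D^4.87 = 7.6935e+08
p/m = 0.0012871 bar/m
p_total = 0.0012871 * 37.2 = 0.047880 bar

0.047880 bar


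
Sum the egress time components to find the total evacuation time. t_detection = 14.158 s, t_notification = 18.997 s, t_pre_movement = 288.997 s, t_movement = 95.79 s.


Total = 14.158 + 18.997 + 288.997 + 95.79 = 417.942 s

417.942 s


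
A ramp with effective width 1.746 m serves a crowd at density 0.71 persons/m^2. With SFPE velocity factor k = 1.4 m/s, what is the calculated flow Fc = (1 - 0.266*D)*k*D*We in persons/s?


1 - 0.266*D = 1 - 0.266*0.71 = 0.81114
Fs = 0.81114 * 1.4 * 0.71 = 0.80627 persons/(s*m)
Fc = 0.80627 * 1.746 = 1.4078 persons/s

1.4078 persons/s


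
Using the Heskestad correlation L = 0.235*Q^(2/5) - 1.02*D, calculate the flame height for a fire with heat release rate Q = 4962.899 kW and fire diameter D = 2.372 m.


Q^(2/5) = 30.081
0.235 * Q^(2/5) = 7.0691
1.02 * D = 2.4194
L = 4.6496 m

4.6496 m


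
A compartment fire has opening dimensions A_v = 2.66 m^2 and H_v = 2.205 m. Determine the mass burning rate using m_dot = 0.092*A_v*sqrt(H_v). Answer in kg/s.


sqrt(H_v) = 1.4849
m_dot = 0.092 * 2.66 * 1.4849 = 0.36339 kg/s

0.36339 kg/s


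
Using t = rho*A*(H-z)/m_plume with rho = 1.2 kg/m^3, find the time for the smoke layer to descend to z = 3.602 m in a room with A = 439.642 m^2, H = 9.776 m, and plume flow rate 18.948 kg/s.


H - z = 6.174 m
t = 1.2 * 439.642 * 6.174 / 18.948 = 171.90 s

171.90 s


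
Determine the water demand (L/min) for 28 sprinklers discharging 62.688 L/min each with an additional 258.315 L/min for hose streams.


Sprinkler demand = 28 * 62.688 = 1755.264 L/min
Total = 1755.264 + 258.315 = 2013.579 L/min

2013.579 L/min


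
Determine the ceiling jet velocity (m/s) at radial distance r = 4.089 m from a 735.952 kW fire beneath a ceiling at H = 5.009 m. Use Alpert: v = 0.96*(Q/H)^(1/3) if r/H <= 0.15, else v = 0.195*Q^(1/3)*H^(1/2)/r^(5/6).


r/H = 4.089 / 5.009 = 0.81633
r/H > 0.15, so v = 0.195*Q^(1/3)*H^(1/2)/r^(5/6)
Q^(1/3) = 9.0285
H^(1/2) = 2.2381
r^(5/6) = 3.2336
v = 0.195 * 9.0285 * 2.2381 / 3.2336 = 1.2186 m/s

1.2186 m/s


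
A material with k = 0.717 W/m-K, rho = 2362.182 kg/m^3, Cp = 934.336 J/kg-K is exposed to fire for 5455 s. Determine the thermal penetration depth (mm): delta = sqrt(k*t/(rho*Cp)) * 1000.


alpha = 0.717 / (2362.182 * 934.336) = 3.2486e-07 m^2/s
alpha * t = 0.0017721
delta = sqrt(0.0017721) * 1000 = 42.097 mm

42.097 mm


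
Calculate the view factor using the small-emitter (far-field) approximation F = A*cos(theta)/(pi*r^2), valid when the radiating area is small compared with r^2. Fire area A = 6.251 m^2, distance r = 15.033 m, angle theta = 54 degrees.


cos(54 deg) = 0.58779
pi*r^2 = 709.97
F = 6.251 * 0.58779 / 709.97 = 0.0051752

0.0051752


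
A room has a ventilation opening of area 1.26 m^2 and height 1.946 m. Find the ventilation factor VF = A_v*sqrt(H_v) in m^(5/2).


sqrt(H_v) = 1.3950
VF = 1.26 * 1.3950 = 1.7577 m^(5/2)

1.7577 m^(5/2)


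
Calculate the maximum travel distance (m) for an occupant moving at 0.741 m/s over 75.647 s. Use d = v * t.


d = 0.741 * 75.647 = 56.054 m

56.054 m


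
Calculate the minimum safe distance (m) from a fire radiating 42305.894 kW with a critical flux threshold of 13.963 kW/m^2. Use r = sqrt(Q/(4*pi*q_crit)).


4*pi*q_crit = 175.46
Q/(4*pi*q_crit) = 241.11
r = sqrt(241.11) = 15.528 m

15.528 m


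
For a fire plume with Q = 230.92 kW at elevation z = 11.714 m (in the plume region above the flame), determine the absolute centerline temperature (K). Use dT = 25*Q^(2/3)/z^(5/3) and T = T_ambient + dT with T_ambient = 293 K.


Q^(2/3) = 37.639
z^(5/3) = 60.419
dT = 25 * 37.639 / 60.419 = 15.574 K
T = 293 + 15.574 = 308.57 K

308.57 K


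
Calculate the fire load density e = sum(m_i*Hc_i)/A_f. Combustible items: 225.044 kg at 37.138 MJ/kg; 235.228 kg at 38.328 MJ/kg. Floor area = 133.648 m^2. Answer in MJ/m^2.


Total energy = 225.044*37.138 + 235.228*38.328
= 8357.684 + 9015.819
= 17373.50 MJ
e = 17373.50 / 133.648 = 129.99 MJ/m^2

129.99 MJ/m^2


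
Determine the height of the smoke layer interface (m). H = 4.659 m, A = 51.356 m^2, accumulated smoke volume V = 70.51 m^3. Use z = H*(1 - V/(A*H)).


V/(A*H) = 0.29469
1 - 0.29469 = 0.70531
z = 4.659 * 0.70531 = 3.2860 m

3.2860 m


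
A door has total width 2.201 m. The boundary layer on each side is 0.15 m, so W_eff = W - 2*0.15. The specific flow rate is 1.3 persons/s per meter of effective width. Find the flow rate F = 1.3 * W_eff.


W_eff = 2.201 - 0.30 = 1.901 m
F = 1.3 * 1.901 = 2.4713 persons/s

2.4713 persons/s


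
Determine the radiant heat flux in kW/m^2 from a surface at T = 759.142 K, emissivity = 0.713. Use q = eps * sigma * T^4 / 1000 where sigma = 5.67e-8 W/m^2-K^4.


T^4 = 3.3212e+11
q = 0.713 * 5.67e-8 * 3.3212e+11 / 1000 = 13.427 kW/m^2

13.427 kW/m^2


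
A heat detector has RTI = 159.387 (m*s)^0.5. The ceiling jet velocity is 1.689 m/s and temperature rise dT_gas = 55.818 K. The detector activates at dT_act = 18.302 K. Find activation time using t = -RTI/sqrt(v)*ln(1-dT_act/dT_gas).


dT_act/dT_gas = 0.32789
ln(1 - 0.32789) = -0.39733
t = -159.387 / sqrt(1.689) * -0.39733 = 48.729 s

48.729 s


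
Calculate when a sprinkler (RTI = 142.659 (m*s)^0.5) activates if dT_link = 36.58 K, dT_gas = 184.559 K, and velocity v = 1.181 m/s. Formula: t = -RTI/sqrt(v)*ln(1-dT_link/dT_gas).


dT_link/dT_gas = 0.19820
ln(1 - 0.19820) = -0.22090
t = -142.659 / sqrt(1.181) * -0.22090 = 28.998 s

28.998 s


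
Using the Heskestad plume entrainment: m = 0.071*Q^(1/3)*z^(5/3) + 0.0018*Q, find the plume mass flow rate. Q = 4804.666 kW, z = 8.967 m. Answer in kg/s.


Q^(1/3) = 16.874
z^(5/3) = 38.703
First term = 0.071 * 16.874 * 38.703 = 46.369
Second term = 0.0018 * 4804.666 = 8.6484
m = 55.017 kg/s

55.017 kg/s


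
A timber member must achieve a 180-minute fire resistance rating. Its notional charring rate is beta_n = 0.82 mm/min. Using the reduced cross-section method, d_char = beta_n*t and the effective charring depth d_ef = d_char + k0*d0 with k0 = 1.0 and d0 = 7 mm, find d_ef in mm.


d_char = 0.82 * 180 = 147.6 mm
d_ef = 147.6 + 1.0*7 = 154.6 mm

154.6 mm


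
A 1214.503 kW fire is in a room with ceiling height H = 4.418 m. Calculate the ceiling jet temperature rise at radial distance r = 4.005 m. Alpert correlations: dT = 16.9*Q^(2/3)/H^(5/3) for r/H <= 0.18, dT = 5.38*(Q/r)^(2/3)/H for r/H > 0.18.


r/H = 4.005 / 4.418 = 0.90652
r/H > 0.18, so dT = 5.38*(Q/r)^(2/3)/H
Q/r = 303.25
(Q/r)^(2/3) = 45.137
dT = 5.38 * 45.137 / 4.418 = 54.965 K

54.965 K


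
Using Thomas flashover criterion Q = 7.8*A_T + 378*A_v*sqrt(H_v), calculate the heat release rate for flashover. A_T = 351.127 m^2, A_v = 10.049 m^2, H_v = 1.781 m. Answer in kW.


7.8*A_T = 2738.8
sqrt(H_v) = 1.3345
378*A_v*sqrt(H_v) = 5069.3
Q = 2738.8 + 5069.3 = 7808.1 kW

7808.1 kW


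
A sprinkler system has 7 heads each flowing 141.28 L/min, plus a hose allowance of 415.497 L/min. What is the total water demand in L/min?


Sprinkler demand = 7 * 141.28 = 988.96 L/min
Total = 988.96 + 415.497 = 1404.457 L/min

1404.457 L/min


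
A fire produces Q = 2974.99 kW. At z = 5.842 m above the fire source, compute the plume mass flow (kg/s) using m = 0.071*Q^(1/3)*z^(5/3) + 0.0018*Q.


Q^(1/3) = 14.382
z^(5/3) = 18.950
First term = 0.071 * 14.382 * 18.950 = 19.350
Second term = 0.0018 * 2974.99 = 5.3550
m = 24.705 kg/s

24.705 kg/s


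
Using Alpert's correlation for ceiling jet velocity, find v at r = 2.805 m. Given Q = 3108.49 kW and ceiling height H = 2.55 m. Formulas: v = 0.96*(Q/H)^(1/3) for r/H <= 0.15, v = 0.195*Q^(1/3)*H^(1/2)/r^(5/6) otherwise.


r/H = 2.805 / 2.55 = 1.1
r/H > 0.15, so v = 0.195*Q^(1/3)*H^(1/2)/r^(5/6)
Q^(1/3) = 14.594
H^(1/2) = 1.5969
r^(5/6) = 2.3620
v = 0.195 * 14.594 * 1.5969 / 2.3620 = 1.9240 m/s

1.9240 m/s


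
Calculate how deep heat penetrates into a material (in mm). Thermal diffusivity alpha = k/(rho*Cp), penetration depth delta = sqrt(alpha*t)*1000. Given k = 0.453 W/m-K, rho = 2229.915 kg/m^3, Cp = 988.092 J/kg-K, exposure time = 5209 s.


alpha = 0.453 / (2229.915 * 988.092) = 2.0559e-07 m^2/s
alpha * t = 0.0010709
delta = sqrt(0.0010709) * 1000 = 32.725 mm

32.725 mm


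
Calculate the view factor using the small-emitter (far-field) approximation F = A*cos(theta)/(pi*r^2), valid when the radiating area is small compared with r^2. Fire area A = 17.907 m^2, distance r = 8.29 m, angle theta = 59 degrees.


cos(59 deg) = 0.51504
pi*r^2 = 215.90
F = 17.907 * 0.51504 / 215.90 = 0.042717

0.042717


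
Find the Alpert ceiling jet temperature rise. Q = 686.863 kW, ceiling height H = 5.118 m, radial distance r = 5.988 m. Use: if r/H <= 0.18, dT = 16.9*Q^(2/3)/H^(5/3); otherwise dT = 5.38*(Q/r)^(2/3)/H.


r/H = 5.988 / 5.118 = 1.1700
r/H > 0.18, so dT = 5.38*(Q/r)^(2/3)/H
Q/r = 114.71
(Q/r)^(2/3) = 23.608
dT = 5.38 * 23.608 / 5.118 = 24.817 K

24.817 K


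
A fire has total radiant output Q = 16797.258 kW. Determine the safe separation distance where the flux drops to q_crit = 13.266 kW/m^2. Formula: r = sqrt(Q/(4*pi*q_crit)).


4*pi*q_crit = 166.71
Q/(4*pi*q_crit) = 100.76
r = sqrt(100.76) = 10.038 m

10.038 m


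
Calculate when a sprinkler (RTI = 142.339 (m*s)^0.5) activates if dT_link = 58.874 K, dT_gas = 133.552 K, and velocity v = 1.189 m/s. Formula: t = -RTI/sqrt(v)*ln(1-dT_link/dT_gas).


dT_link/dT_gas = 0.44083
ln(1 - 0.44083) = -0.58131
t = -142.339 / sqrt(1.189) * -0.58131 = 75.882 s

75.882 s


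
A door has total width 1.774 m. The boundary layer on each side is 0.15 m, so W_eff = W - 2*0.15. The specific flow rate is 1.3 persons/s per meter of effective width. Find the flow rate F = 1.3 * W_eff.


W_eff = 1.774 - 0.30 = 1.474 m
F = 1.3 * 1.474 = 1.9162 persons/s

1.9162 persons/s


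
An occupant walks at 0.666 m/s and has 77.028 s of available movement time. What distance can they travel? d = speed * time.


d = 0.666 * 77.028 = 51.301 m

51.301 m


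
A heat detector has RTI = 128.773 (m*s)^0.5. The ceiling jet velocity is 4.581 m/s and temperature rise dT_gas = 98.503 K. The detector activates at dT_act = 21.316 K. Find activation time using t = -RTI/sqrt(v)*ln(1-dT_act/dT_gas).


dT_act/dT_gas = 0.21640
ln(1 - 0.21640) = -0.24386
t = -128.773 / sqrt(4.581) * -0.24386 = 14.672 s

14.672 s


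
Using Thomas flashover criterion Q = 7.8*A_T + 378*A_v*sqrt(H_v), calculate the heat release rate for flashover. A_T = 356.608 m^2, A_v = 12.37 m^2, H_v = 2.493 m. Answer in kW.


7.8*A_T = 2781.5
sqrt(H_v) = 1.5789
378*A_v*sqrt(H_v) = 7382.8
Q = 2781.5 + 7382.8 = 10164 kW

10164 kW


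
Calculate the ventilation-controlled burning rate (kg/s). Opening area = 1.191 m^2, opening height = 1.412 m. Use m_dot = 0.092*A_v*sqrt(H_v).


sqrt(H_v) = 1.1883
m_dot = 0.092 * 1.191 * 1.1883 = 0.13020 kg/s

0.13020 kg/s


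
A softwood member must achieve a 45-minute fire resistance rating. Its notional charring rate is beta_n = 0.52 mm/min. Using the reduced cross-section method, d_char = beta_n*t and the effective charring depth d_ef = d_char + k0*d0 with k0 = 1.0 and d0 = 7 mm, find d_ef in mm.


d_char = 0.52 * 45 = 23.4 mm
d_ef = 23.4 + 1.0*7 = 30.4 mm

30.4 mm


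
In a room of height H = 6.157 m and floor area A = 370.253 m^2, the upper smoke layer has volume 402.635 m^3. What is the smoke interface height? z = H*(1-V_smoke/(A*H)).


V/(A*H) = 0.17662
1 - 0.17662 = 0.82338
z = 6.157 * 0.82338 = 5.0695 m

5.0695 m


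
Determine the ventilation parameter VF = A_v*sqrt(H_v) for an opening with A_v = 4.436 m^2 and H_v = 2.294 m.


sqrt(H_v) = 1.5146
VF = 4.436 * 1.5146 = 6.7187 m^(5/2)

6.7187 m^(5/2)


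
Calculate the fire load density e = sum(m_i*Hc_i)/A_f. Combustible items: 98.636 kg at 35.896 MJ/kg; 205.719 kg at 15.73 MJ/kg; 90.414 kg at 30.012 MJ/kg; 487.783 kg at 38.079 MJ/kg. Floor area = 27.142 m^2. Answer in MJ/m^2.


Total energy = 98.636*35.896 + 205.719*15.73 + 90.414*30.012 + 487.783*38.079
= 3540.638 + 3235.960 + 2713.505 + 18574.29
= 28064.39 MJ
e = 28064.39 / 27.142 = 1034.0 MJ/m^2

1034.0 MJ/m^2


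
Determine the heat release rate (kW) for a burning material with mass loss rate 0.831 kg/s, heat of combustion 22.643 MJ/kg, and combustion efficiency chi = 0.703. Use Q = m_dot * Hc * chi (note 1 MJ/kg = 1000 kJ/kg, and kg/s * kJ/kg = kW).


Hc = 22.643 MJ/kg = 22.643 * 1000 kJ/kg = 22643 kJ/kg
Q = 0.831 kg/s * 22643 kJ/kg * 0.703 = 13228 kW

13228 kW


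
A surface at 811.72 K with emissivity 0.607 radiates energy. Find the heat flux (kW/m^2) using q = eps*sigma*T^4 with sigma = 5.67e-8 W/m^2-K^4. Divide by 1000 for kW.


T^4 = 4.3414e+11
q = 0.607 * 5.67e-8 * 4.3414e+11 / 1000 = 14.942 kW/m^2

14.942 kW/m^2


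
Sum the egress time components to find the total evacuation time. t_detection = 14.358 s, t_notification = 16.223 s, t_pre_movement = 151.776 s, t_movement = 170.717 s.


Total = 14.358 + 16.223 + 151.776 + 170.717 = 353.074 s

353.074 s


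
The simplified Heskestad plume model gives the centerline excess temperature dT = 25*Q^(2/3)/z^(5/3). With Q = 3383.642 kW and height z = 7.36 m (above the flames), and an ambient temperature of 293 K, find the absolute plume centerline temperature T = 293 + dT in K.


Q^(2/3) = 225.38
z^(5/3) = 27.848
dT = 25 * 225.38 / 27.848 = 202.33 K
T = 293 + 202.33 = 495.33 K

495.33 K


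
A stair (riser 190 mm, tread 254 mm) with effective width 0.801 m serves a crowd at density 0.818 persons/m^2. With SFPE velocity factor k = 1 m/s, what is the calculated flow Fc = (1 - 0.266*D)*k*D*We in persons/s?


1 - 0.266*D = 1 - 0.266*0.818 = 0.78241
Fs = 0.78241 * 1 * 0.818 = 0.64001 persons/(s*m)
Fc = 0.64001 * 0.801 = 0.51265 persons/s

0.51265 persons/s


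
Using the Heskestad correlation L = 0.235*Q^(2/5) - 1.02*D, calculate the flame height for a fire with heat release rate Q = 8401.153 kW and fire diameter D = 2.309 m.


Q^(2/5) = 37.131
0.235 * Q^(2/5) = 8.7258
1.02 * D = 2.3552
L = 6.3706 m

6.3706 m


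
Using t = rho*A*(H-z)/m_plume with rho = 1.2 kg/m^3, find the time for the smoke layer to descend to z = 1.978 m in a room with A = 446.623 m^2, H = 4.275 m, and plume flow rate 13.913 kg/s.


H - z = 2.297 m
t = 1.2 * 446.623 * 2.297 / 13.913 = 88.484 s

88.484 s


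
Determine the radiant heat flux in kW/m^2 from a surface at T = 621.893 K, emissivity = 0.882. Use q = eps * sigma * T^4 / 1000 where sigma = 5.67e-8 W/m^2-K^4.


T^4 = 1.4958e+11
q = 0.882 * 5.67e-8 * 1.4958e+11 / 1000 = 7.4802 kW/m^2

7.4802 kW/m^2


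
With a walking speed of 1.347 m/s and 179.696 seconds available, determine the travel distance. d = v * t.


d = 1.347 * 179.696 = 242.05 m

242.05 m


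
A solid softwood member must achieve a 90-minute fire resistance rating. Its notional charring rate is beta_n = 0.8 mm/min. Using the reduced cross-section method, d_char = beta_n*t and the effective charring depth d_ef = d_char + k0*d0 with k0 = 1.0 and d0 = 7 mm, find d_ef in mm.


d_char = 0.8 * 90 = 72 mm
d_ef = 72 + 1.0*7 = 79 mm

79 mm


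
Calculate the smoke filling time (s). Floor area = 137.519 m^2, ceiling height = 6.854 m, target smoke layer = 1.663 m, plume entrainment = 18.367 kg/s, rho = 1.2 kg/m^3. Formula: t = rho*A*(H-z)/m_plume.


H - z = 5.191 m
t = 1.2 * 137.519 * 5.191 / 18.367 = 46.640 s

46.640 s


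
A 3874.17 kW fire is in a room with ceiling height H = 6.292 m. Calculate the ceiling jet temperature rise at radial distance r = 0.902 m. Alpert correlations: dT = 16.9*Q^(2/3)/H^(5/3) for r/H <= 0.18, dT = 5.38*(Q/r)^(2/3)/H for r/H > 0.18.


r/H = 0.902 / 6.292 = 0.14336
r/H <= 0.18, so dT = 16.9*Q^(2/3)/H^(5/3)
Q^(2/3) = 246.67
H^(5/3) = 21.444
dT = 16.9 * 246.67 / 21.444 = 194.40 K

194.40 K


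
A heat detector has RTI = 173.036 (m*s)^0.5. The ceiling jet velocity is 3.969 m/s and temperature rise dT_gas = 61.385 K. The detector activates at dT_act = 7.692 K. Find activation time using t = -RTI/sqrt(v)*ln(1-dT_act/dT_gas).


dT_act/dT_gas = 0.12531
ln(1 - 0.12531) = -0.13388
t = -173.036 / sqrt(3.969) * -0.13388 = 11.628 s

11.628 s


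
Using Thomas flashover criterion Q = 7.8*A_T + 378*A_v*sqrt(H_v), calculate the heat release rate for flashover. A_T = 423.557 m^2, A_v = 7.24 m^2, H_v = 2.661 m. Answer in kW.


7.8*A_T = 3303.7
sqrt(H_v) = 1.6313
378*A_v*sqrt(H_v) = 4464.3
Q = 3303.7 + 4464.3 = 7768.0 kW

7768.0 kW


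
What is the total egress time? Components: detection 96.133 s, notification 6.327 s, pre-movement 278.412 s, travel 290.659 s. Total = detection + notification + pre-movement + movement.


Total = 96.133 + 6.327 + 278.412 + 290.659 = 671.531 s

671.531 s


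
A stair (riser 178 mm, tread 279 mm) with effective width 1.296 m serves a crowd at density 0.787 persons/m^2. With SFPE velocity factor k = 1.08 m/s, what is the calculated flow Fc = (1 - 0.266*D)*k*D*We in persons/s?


1 - 0.266*D = 1 - 0.266*0.787 = 0.79066
Fs = 0.79066 * 1.08 * 0.787 = 0.67203 persons/(s*m)
Fc = 0.67203 * 1.296 = 0.87095 persons/s

0.87095 persons/s


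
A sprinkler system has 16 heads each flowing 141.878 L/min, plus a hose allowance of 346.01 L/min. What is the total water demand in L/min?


Sprinkler demand = 16 * 141.878 = 2270.048 L/min
Total = 2270.048 + 346.01 = 2616.058 L/min

2616.058 L/min


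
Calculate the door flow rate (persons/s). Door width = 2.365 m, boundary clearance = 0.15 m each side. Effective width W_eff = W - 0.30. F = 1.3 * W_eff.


W_eff = 2.365 - 0.30 = 2.065 m
F = 1.3 * 2.065 = 2.6845 persons/s

2.6845 persons/s


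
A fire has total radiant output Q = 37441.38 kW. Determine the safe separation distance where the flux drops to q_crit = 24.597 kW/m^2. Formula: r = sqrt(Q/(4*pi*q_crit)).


4*pi*q_crit = 309.10
Q/(4*pi*q_crit) = 121.13
r = sqrt(121.13) = 11.006 m

11.006 m


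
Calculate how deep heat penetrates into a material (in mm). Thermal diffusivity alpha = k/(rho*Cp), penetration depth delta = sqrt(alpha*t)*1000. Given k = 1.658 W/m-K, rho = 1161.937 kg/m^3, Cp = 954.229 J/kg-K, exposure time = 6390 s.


alpha = 1.658 / (1161.937 * 954.229) = 1.4954e-06 m^2/s
alpha * t = 0.0095554
delta = sqrt(0.0095554) * 1000 = 97.752 mm

97.752 mm


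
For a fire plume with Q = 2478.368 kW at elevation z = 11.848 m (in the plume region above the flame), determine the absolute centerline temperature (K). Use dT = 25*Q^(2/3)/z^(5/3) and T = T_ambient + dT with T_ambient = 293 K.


Q^(2/3) = 183.14
z^(5/3) = 61.576
dT = 25 * 183.14 / 61.576 = 74.355 K
T = 293 + 74.355 = 367.35 K

367.35 K


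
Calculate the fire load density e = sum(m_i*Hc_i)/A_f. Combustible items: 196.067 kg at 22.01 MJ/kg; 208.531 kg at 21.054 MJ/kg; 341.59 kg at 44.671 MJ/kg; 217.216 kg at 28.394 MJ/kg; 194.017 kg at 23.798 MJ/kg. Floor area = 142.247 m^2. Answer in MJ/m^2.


Total energy = 196.067*22.01 + 208.531*21.054 + 341.59*44.671 + 217.216*28.394 + 194.017*23.798
= 4315.435 + 4390.412 + 15259.17 + 6167.631 + 4617.217
= 34749.86 MJ
e = 34749.86 / 142.247 = 244.29 MJ/m^2

244.29 MJ/m^2


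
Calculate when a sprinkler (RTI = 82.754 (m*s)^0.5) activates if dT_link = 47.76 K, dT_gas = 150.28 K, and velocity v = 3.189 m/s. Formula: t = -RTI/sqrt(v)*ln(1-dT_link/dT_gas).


dT_link/dT_gas = 0.31781
ln(1 - 0.31781) = -0.38244
t = -82.754 / sqrt(3.189) * -0.38244 = 17.723 s

17.723 s


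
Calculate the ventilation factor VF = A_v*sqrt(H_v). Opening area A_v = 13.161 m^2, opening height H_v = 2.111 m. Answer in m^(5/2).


sqrt(H_v) = 1.4529
VF = 13.161 * 1.4529 = 19.122 m^(5/2)

19.122 m^(5/2)


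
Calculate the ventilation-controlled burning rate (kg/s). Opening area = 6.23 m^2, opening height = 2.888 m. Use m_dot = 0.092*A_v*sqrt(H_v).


sqrt(H_v) = 1.6994
m_dot = 0.092 * 6.23 * 1.6994 = 0.97403 kg/s

0.97403 kg/s


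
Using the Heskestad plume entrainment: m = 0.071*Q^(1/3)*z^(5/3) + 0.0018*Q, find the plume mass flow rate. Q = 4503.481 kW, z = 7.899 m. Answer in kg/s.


Q^(1/3) = 16.514
z^(5/3) = 31.330
First term = 0.071 * 16.514 * 31.330 = 36.733
Second term = 0.0018 * 4503.481 = 8.1063
m = 44.840 kg/s

44.840 kg/s


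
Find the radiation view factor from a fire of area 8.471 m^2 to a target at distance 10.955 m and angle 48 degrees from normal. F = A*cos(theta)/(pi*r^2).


cos(48 deg) = 0.66913
pi*r^2 = 377.03
F = 8.471 * 0.66913 / 377.03 = 0.015034

0.015034


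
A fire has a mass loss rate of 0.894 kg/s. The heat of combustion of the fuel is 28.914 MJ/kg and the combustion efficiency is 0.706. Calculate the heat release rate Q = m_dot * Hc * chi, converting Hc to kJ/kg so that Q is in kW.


Hc = 28.914 MJ/kg = 28.914 * 1000 kJ/kg = 28914 kJ/kg
Q = 0.894 kg/s * 28914 kJ/kg * 0.706 = 18249 kW

18249 kW


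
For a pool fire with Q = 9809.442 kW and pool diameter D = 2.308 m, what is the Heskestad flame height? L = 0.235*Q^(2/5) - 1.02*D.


Q^(2/5) = 39.506
0.235 * Q^(2/5) = 9.2838
1.02 * D = 2.3542
L = 6.9296 m

6.9296 m


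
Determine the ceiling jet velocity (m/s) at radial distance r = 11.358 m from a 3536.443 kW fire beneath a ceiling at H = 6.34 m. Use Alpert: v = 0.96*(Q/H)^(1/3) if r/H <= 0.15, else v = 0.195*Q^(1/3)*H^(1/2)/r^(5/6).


r/H = 11.358 / 6.34 = 1.7915
r/H > 0.15, so v = 0.195*Q^(1/3)*H^(1/2)/r^(5/6)
Q^(1/3) = 15.235
H^(1/2) = 2.5179
r^(5/6) = 7.5756
v = 0.195 * 15.235 * 2.5179 / 7.5756 = 0.98745 m/s

0.98745 m/s


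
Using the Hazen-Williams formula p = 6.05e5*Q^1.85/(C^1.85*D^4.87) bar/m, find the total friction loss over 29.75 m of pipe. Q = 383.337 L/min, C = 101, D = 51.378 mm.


Q^1.85 = 60204
C^1.85 = 5105.0
D^4.87 = 2.1453e+08
p/m = 0.033258 bar/m
p_total = 0.033258 * 29.75 = 0.98943 bar

0.98943 bar
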